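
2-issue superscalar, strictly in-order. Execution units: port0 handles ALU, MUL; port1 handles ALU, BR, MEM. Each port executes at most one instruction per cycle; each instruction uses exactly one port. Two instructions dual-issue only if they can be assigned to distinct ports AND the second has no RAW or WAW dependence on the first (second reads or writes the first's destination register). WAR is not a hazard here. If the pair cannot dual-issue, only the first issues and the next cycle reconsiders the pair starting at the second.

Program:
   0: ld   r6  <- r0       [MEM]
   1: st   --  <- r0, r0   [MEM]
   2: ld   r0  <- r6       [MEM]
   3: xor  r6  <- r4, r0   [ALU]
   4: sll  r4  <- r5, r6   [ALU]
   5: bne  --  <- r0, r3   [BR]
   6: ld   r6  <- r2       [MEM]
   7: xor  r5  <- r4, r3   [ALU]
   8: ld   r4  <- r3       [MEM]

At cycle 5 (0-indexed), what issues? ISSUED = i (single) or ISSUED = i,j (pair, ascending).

ISSUED = 6,7

[0] i0  ld  -- no-port MEM/MEM
[1] i1  st  -- no-port MEM/MEM
[2] i2  ld  -- RAW r0
[3] i3  xor  -- RAW r6
[4] i4+i5  sll;bne  -- pair
[5] i6+i7  ld;xor  -- pair
[6] i8  ld  -- tail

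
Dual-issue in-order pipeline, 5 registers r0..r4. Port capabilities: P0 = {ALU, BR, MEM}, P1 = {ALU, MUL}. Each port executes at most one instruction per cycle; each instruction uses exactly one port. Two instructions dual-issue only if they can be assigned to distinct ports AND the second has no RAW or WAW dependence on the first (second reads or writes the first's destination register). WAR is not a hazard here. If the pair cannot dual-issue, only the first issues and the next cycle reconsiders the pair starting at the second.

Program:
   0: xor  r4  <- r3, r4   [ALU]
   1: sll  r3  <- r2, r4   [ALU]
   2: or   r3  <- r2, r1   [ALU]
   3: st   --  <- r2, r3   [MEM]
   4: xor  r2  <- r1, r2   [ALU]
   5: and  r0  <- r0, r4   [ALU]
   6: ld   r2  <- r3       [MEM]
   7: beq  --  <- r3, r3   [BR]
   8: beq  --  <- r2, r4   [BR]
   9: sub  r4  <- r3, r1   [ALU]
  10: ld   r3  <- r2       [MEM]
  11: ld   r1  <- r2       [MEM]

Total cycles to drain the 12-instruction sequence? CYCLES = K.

CYCLES = 9

t=0 i0:xor.ALU ; RAW r4
t=1 i1:sll.ALU ; WAW r3
t=2 i2:or.ALU ; RAW r3
t=3 i3+i4:st.MEM xor.ALU ; pair
t=4 i5+i6:and.ALU ld.MEM ; pair
t=5 i7:beq.BR ; no-port BR/BR
t=6 i8+i9:beq.BR sub.ALU ; pair
t=7 i10:ld.MEM ; no-port MEM/MEM
t=8 i11:ld.MEM ; tail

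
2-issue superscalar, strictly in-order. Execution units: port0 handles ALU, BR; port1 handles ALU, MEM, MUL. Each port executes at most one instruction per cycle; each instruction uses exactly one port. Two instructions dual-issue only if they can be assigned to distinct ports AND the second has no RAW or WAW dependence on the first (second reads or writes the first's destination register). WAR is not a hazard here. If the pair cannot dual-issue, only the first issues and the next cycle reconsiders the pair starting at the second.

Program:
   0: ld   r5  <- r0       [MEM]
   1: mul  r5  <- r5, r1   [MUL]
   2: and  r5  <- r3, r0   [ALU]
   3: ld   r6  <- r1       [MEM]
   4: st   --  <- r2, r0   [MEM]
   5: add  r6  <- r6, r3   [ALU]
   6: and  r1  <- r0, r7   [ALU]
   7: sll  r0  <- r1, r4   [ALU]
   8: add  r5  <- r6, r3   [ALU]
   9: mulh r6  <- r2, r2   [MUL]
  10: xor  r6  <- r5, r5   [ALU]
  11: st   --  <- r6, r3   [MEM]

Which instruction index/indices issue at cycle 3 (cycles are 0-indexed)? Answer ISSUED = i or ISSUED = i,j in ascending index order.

c0: i0 ld  no-port MEM/MUL
c1: i1 mul  WAW r5
c2: i2/i3 and/ld  dual
c3: i4/i5 st/add  dual
c4: i6 and  RAW r1
c5: i7/i8 sll/add  dual
c6: i9 mulh  WAW r6
c7: i10 xor  RAW r6
c8: i11 st  tail

ISSUED = 4,5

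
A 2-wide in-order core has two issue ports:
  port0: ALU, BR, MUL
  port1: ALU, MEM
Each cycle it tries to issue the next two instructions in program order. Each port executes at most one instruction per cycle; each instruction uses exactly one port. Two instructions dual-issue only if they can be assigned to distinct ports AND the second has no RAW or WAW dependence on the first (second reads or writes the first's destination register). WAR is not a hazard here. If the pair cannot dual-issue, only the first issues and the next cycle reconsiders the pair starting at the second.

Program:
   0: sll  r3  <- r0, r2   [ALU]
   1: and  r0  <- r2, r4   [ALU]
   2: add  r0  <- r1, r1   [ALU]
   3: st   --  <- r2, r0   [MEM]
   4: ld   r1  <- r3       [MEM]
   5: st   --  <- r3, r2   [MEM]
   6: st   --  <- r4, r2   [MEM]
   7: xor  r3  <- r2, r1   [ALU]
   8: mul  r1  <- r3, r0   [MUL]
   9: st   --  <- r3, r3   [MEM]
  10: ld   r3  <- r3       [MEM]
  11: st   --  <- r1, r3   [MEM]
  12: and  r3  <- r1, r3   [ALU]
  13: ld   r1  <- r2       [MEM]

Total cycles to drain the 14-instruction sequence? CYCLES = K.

c0: i0/i1 sll/and  dual
c1: i2 add  RAW r0
c2: i3 st  no-port MEM/MEM
c3: i4 ld  no-port MEM/MEM
c4: i5 st  no-port MEM/MEM
c5: i6/i7 st/xor  dual
c6: i8/i9 mul/st  dual
c7: i10 ld  no-port MEM/MEM
c8: i11/i12 st/and  dual
c9: i13 ld  tail

CYCLES = 10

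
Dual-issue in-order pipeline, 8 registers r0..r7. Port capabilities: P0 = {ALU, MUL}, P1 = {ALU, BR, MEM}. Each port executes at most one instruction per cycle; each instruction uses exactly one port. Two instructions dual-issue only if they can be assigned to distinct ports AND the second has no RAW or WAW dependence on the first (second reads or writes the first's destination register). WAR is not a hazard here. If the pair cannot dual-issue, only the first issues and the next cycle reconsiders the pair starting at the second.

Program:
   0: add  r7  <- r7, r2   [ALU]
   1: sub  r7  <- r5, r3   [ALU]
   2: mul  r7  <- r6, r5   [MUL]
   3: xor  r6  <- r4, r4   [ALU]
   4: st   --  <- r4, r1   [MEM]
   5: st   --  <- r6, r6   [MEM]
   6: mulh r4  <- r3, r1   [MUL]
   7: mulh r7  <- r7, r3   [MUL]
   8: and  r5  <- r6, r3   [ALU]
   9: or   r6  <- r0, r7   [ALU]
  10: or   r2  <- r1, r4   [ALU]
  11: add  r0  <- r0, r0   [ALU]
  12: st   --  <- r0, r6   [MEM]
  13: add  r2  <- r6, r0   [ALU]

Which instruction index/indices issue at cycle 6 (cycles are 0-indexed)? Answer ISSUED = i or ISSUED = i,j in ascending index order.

#0 head=0: add.ALU i0 WAW r7
#1 head=1: sub.ALU i1 WAW r7
#2 head=2: mul.MUL/xor.ALU i2+i3 dual
#3 head=4: st.MEM i4 no-port MEM/MEM
#4 head=5: st.MEM/mulh.MUL i5+i6 dual
#5 head=7: mulh.MUL/and.ALU i7+i8 dual
#6 head=9: or.ALU/or.ALU i9+i10 dual
#7 head=11: add.ALU i11 RAW r0
#8 head=12: st.MEM/add.ALU i12+i13 dual

ISSUED = 9,10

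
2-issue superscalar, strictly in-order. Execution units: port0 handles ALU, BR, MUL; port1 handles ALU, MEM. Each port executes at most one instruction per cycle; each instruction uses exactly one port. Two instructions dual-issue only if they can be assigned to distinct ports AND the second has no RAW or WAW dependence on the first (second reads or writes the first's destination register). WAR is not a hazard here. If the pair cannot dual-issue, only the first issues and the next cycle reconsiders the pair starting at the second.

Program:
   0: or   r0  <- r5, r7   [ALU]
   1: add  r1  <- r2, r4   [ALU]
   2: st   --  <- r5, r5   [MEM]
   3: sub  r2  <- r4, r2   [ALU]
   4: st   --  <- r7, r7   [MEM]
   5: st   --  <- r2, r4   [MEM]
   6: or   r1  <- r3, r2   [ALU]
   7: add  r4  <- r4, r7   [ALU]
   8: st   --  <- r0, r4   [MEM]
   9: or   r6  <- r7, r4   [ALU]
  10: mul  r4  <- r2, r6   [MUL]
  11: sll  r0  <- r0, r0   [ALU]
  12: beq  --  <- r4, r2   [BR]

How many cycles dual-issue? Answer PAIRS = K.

c0: i0/i1 or.ALU/add.ALU  2-wide
c1: i2/i3 st.MEM/sub.ALU  2-wide
c2: i4 st.MEM  no-port MEM/MEM
c3: i5/i6 st.MEM/or.ALU  2-wide
c4: i7 add.ALU  RAW r4
c5: i8/i9 st.MEM/or.ALU  2-wide
c6: i10/i11 mul.MUL/sll.ALU  2-wide
c7: i12 beq.BR  tail

PAIRS = 5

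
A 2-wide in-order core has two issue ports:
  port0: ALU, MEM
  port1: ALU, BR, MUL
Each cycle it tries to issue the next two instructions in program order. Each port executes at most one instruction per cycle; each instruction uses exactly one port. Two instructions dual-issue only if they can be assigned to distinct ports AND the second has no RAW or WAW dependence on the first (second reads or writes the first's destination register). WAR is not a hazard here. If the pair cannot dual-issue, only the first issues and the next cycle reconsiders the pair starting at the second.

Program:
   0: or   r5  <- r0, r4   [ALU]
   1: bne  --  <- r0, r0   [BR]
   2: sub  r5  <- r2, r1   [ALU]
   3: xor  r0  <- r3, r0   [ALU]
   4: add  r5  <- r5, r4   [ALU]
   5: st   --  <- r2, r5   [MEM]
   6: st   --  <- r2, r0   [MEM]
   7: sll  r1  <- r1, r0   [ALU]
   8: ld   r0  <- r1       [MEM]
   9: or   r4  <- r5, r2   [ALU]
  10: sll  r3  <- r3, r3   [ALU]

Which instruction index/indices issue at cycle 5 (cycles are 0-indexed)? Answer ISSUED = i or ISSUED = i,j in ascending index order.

ISSUED = 8,9

  cy0 -> i0&i1 (or+bne) pair
  cy1 -> i2&i3 (sub+xor) pair
  cy2 -> i4 (add) RAW r5
  cy3 -> i5 (st) no-port MEM/MEM
  cy4 -> i6&i7 (st+sll) pair
  cy5 -> i8&i9 (ld+or) pair
  cy6 -> i10 (sll) tail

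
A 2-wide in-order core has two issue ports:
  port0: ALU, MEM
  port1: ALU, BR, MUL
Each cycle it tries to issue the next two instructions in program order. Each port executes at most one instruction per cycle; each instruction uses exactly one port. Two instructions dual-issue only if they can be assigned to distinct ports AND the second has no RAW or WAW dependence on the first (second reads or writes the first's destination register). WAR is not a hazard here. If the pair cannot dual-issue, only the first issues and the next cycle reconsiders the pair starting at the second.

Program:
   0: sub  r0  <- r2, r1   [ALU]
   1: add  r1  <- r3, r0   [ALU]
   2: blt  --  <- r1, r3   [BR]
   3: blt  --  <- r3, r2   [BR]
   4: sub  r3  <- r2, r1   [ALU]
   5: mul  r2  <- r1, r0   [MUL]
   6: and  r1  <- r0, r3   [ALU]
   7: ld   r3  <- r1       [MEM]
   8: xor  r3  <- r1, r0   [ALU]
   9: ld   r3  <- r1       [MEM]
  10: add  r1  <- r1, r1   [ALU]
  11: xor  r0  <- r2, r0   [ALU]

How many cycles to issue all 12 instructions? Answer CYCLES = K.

[0] i0  sub  -- RAW r0
[1] i1  add  -- RAW r1
[2] i2  blt  -- no-port BR/BR
[3] i3/i4  blt sub  -- dual
[4] i5/i6  mul and  -- dual
[5] i7  ld  -- WAW r3
[6] i8  xor  -- WAW r3
[7] i9/i10  ld add  -- dual
[8] i11  xor  -- tail

CYCLES = 9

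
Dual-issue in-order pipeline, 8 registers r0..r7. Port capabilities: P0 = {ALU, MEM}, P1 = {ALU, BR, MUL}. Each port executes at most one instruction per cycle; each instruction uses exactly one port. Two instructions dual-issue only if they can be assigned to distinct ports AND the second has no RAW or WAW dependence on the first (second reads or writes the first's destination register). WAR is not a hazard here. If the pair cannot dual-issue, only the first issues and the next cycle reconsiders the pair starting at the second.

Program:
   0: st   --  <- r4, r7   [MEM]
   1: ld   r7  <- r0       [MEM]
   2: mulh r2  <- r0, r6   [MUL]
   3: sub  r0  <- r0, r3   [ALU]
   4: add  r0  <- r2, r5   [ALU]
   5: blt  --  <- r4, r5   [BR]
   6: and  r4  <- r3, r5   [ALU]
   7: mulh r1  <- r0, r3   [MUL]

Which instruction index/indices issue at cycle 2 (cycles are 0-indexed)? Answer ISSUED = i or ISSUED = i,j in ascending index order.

[0] i0  st.MEM  -- no-port MEM/MEM
[1] i1&i2  ld.MEM+mulh.MUL  -- 2-wide
[2] i3  sub.ALU  -- WAW r0
[3] i4&i5  add.ALU+blt.BR  -- 2-wide
[4] i6&i7  and.ALU+mulh.MUL  -- 2-wide

ISSUED = 3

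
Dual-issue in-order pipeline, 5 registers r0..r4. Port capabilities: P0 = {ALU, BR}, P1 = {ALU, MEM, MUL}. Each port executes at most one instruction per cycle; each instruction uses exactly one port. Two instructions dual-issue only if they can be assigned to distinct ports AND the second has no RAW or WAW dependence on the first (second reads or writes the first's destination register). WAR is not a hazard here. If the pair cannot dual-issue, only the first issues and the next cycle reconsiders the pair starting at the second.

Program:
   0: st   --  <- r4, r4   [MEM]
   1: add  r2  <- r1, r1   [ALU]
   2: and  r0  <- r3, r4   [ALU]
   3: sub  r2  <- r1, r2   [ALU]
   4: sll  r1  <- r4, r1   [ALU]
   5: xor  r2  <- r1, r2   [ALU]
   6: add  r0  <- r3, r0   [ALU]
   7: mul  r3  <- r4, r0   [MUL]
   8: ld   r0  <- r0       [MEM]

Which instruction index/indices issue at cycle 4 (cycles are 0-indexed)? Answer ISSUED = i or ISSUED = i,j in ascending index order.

#0 head=0: st/add i0/i1 2-wide
#1 head=2: and/sub i2/i3 2-wide
#2 head=4: sll i4 RAW r1
#3 head=5: xor/add i5/i6 2-wide
#4 head=7: mul i7 no-port MUL/MEM
#5 head=8: ld i8 tail

ISSUED = 7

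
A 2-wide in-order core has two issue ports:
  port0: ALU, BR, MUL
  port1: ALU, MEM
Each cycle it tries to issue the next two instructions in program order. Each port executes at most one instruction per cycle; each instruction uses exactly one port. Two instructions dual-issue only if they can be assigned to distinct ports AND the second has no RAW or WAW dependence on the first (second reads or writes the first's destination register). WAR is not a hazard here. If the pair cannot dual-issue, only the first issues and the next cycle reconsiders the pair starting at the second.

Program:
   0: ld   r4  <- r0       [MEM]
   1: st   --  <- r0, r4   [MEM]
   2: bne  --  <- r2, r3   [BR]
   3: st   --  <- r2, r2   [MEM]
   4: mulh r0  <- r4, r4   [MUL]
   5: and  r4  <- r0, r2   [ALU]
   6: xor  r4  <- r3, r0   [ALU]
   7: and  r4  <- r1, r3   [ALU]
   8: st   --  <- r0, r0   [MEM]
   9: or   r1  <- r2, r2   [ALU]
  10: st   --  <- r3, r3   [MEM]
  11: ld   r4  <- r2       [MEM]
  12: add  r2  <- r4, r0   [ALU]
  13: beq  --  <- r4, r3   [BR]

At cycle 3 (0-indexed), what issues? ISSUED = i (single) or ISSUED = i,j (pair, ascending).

  cy0 -> i0 (ld.MEM) no-port MEM/MEM
  cy1 -> i1,i2 (st.MEM+bne.BR) pair
  cy2 -> i3,i4 (st.MEM+mulh.MUL) pair
  cy3 -> i5 (and.ALU) WAW r4
  cy4 -> i6 (xor.ALU) WAW r4
  cy5 -> i7,i8 (and.ALU+st.MEM) pair
  cy6 -> i9,i10 (or.ALU+st.MEM) pair
  cy7 -> i11 (ld.MEM) RAW r4
  cy8 -> i12,i13 (add.ALU+beq.BR) pair

ISSUED = 5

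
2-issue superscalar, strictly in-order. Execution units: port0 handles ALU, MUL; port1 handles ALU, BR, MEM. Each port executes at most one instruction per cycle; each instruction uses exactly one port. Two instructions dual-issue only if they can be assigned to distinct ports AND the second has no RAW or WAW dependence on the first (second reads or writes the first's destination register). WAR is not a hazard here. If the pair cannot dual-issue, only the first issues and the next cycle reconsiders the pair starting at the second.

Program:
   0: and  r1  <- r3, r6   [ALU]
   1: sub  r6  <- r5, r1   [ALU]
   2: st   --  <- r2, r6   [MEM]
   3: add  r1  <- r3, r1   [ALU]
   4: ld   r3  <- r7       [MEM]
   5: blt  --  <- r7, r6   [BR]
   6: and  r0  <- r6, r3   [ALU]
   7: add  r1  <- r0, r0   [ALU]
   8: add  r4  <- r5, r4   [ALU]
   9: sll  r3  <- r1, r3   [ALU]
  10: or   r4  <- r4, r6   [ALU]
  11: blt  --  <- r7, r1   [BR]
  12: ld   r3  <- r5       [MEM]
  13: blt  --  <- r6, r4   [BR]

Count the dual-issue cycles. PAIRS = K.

  cy0 -> i0 (and.ALU) RAW r1
  cy1 -> i1 (sub.ALU) RAW r6
  cy2 -> i2,i3 (st.MEM+add.ALU) dual
  cy3 -> i4 (ld.MEM) no-port MEM/BR
  cy4 -> i5,i6 (blt.BR+and.ALU) dual
  cy5 -> i7,i8 (add.ALU+add.ALU) dual
  cy6 -> i9,i10 (sll.ALU+or.ALU) dual
  cy7 -> i11 (blt.BR) no-port BR/MEM
  cy8 -> i12 (ld.MEM) no-port MEM/BR
  cy9 -> i13 (blt.BR) tail

PAIRS = 4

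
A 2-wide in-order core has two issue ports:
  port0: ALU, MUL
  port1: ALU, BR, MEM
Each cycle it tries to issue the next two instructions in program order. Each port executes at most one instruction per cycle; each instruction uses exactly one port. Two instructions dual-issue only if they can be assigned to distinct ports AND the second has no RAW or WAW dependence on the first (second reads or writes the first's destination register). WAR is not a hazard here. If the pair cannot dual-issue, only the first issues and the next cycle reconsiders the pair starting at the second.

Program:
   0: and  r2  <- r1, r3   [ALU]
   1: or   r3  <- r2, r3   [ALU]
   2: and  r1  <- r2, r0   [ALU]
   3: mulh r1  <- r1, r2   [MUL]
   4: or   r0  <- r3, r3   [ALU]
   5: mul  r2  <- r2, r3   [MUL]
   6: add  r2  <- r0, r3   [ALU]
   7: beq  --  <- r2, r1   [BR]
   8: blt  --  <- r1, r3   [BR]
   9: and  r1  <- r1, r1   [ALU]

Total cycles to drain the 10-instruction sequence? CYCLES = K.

0. and.ALU @i0  | RAW r2
1. or.ALU+and.ALU @i1+i2  | 2-wide
2. mulh.MUL+or.ALU @i3+i4  | 2-wide
3. mul.MUL @i5  | WAW r2
4. add.ALU @i6  | RAW r2
5. beq.BR @i7  | no-port BR/BR
6. blt.BR+and.ALU @i8+i9  | 2-wide

CYCLES = 7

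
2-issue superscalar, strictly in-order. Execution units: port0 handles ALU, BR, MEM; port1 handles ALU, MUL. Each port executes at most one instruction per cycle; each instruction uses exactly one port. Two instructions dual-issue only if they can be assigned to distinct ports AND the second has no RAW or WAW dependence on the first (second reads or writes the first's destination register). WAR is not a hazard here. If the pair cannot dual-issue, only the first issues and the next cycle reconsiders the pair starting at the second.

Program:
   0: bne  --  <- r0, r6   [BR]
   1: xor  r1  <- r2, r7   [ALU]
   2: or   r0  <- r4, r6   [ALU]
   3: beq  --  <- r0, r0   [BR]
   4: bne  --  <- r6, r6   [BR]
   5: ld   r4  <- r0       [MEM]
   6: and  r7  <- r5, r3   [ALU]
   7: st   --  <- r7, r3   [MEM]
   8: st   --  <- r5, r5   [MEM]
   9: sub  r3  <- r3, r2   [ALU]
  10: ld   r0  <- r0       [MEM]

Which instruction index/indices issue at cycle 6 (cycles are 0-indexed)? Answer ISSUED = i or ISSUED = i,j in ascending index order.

#0 head=0: bne+xor i0,i1 pair
#1 head=2: or i2 RAW r0
#2 head=3: beq i3 no-port BR/BR
#3 head=4: bne i4 no-port BR/MEM
#4 head=5: ld+and i5,i6 pair
#5 head=7: st i7 no-port MEM/MEM
#6 head=8: st+sub i8,i9 pair
#7 head=10: ld i10 tail

ISSUED = 8,9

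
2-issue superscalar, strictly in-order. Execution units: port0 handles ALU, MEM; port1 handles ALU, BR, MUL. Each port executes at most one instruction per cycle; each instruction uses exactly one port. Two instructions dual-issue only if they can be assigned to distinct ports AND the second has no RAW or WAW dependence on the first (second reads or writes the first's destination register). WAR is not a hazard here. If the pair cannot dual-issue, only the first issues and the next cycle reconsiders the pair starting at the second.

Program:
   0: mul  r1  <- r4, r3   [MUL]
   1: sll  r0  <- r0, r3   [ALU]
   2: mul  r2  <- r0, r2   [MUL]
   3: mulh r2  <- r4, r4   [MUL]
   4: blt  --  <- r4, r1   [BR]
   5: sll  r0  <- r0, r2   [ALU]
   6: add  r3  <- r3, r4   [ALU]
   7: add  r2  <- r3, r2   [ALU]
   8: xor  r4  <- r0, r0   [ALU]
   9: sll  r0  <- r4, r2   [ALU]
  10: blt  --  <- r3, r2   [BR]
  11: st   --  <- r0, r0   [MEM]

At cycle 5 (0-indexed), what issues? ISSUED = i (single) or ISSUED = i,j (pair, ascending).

ISSUED = 7,8

0. mul;sll @i0/i1  | pair
1. mul @i2  | no-port MUL/MUL
2. mulh @i3  | no-port MUL/BR
3. blt;sll @i4/i5  | pair
4. add @i6  | RAW r3
5. add;xor @i7/i8  | pair
6. sll;blt @i9/i10  | pair
7. st @i11  | tail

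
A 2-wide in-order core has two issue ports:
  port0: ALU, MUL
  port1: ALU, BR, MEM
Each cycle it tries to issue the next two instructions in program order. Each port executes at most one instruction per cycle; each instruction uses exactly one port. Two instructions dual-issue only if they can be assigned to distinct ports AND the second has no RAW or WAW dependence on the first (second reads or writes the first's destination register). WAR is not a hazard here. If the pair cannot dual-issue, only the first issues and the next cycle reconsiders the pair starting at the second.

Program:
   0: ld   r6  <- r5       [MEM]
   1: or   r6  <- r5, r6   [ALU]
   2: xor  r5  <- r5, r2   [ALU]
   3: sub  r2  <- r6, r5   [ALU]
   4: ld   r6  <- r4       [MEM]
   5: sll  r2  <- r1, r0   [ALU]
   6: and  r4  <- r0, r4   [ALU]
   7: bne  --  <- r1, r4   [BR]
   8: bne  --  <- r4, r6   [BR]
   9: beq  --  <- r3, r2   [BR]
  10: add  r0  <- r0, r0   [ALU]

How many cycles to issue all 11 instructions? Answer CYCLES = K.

c0: i0 ld.MEM  RAW+WAW r6
c1: i1/i2 or.ALU;xor.ALU  dual
c2: i3/i4 sub.ALU;ld.MEM  dual
c3: i5/i6 sll.ALU;and.ALU  dual
c4: i7 bne.BR  no-port BR/BR
c5: i8 bne.BR  no-port BR/BR
c6: i9/i10 beq.BR;add.ALU  dual

CYCLES = 7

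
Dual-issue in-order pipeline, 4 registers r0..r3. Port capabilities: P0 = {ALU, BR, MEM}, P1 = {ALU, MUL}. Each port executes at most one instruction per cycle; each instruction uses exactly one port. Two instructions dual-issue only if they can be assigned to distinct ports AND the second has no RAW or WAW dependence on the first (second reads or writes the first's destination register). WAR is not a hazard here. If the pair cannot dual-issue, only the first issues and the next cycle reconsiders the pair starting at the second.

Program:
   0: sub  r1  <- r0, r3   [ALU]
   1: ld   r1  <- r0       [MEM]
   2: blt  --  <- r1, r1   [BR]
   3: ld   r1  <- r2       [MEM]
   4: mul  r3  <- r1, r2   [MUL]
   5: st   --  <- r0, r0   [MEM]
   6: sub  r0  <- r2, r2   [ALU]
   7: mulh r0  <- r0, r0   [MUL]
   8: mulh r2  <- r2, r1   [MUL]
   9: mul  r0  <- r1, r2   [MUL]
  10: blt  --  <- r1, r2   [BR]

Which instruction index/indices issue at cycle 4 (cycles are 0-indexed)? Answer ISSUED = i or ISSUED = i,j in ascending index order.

ISSUED = 4,5

0. sub @i0  | WAW r1
1. ld @i1  | no-port MEM/BR
2. blt @i2  | no-port BR/MEM
3. ld @i3  | RAW r1
4. mul;st @i4/i5  | pair
5. sub @i6  | RAW+WAW r0
6. mulh @i7  | no-port MUL/MUL
7. mulh @i8  | no-port MUL/MUL
8. mul;blt @i9/i10  | pair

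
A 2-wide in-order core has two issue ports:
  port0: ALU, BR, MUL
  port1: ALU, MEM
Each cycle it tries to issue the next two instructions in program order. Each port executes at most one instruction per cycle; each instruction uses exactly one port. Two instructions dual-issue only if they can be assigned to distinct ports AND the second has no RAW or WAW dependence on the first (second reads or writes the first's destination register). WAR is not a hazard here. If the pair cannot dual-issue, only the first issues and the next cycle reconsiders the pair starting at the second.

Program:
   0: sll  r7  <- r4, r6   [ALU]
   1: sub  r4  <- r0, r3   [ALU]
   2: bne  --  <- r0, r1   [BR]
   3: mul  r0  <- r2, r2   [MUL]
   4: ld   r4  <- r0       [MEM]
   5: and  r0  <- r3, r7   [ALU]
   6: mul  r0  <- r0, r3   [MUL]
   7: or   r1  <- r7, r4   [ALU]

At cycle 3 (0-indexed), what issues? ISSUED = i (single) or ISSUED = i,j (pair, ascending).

c0: i0/i1 sll.ALU+sub.ALU  2-wide
c1: i2 bne.BR  no-port BR/MUL
c2: i3 mul.MUL  RAW r0
c3: i4/i5 ld.MEM+and.ALU  2-wide
c4: i6/i7 mul.MUL+or.ALU  2-wide

ISSUED = 4,5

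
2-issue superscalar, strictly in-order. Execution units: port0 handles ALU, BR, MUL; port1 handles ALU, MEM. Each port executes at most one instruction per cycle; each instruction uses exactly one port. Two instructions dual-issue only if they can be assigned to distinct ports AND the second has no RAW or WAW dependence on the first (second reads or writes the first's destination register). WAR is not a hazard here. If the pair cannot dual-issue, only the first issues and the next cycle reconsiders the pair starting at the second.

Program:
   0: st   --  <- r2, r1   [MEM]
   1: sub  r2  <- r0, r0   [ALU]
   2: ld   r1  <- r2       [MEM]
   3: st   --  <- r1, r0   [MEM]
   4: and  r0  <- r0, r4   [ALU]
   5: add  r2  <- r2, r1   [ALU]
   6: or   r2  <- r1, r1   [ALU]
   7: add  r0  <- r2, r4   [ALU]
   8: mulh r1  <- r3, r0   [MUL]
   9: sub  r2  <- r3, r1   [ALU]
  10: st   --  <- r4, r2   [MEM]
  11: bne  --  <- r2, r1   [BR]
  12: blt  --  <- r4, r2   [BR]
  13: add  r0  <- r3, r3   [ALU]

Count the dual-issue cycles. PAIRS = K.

PAIRS = 4

t=0 i0+i1:st sub ; dual
t=1 i2:ld ; no-port MEM/MEM
t=2 i3+i4:st and ; dual
t=3 i5:add ; WAW r2
t=4 i6:or ; RAW r2
t=5 i7:add ; RAW r0
t=6 i8:mulh ; RAW r1
t=7 i9:sub ; RAW r2
t=8 i10+i11:st bne ; dual
t=9 i12+i13:blt add ; dual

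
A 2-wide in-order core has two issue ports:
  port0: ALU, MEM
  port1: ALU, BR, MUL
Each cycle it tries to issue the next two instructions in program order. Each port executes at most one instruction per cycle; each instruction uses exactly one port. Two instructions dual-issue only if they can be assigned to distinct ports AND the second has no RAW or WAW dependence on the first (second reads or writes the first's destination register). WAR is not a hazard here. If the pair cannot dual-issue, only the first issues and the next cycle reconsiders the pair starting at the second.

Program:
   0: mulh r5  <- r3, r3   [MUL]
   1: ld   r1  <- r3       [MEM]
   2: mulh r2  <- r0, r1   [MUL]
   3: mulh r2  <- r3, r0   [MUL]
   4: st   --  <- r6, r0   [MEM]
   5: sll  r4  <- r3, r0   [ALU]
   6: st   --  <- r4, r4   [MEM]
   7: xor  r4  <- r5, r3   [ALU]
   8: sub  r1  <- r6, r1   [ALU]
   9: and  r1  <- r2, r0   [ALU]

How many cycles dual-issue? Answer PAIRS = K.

0. mulh.MUL ld.MEM @i0/i1  | 2-wide
1. mulh.MUL @i2  | no-port MUL/MUL
2. mulh.MUL st.MEM @i3/i4  | 2-wide
3. sll.ALU @i5  | RAW r4
4. st.MEM xor.ALU @i6/i7  | 2-wide
5. sub.ALU @i8  | WAW r1
6. and.ALU @i9  | tail

PAIRS = 3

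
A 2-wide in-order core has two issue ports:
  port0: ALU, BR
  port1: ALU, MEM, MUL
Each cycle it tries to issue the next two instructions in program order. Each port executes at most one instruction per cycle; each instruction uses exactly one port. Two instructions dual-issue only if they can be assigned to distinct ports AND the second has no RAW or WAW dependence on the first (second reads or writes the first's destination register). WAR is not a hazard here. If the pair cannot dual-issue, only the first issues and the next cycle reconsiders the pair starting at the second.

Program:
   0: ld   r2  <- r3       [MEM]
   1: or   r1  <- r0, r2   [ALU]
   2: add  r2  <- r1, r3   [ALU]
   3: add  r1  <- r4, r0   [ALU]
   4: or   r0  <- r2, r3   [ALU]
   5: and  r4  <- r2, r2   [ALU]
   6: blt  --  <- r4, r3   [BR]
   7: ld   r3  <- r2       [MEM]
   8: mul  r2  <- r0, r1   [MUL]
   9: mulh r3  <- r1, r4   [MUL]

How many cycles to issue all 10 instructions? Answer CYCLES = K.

CYCLES = 7

0. ld @i0  | RAW r2
1. or @i1  | RAW r1
2. add add @i2/i3  | dual
3. or and @i4/i5  | dual
4. blt ld @i6/i7  | dual
5. mul @i8  | no-port MUL/MUL
6. mulh @i9  | tail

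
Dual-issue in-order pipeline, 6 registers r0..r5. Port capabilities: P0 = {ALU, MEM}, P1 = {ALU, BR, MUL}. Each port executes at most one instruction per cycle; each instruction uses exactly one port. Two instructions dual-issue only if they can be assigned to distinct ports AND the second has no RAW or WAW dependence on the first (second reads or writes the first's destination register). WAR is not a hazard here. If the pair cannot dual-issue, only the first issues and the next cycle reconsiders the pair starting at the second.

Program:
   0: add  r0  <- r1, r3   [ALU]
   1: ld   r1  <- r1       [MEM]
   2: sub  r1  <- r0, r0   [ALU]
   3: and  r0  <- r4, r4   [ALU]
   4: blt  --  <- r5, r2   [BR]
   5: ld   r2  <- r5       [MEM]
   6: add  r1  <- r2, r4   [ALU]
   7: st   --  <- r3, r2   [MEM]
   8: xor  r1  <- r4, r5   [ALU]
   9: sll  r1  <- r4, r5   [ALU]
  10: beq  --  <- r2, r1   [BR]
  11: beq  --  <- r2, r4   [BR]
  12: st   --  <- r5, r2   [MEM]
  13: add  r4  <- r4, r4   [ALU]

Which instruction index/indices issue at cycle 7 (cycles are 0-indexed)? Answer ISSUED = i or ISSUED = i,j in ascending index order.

t=0 i0/i1:add;ld ; dual
t=1 i2/i3:sub;and ; dual
t=2 i4/i5:blt;ld ; dual
t=3 i6/i7:add;st ; dual
t=4 i8:xor ; WAW r1
t=5 i9:sll ; RAW r1
t=6 i10:beq ; no-port BR/BR
t=7 i11/i12:beq;st ; dual
t=8 i13:add ; tail

ISSUED = 11,12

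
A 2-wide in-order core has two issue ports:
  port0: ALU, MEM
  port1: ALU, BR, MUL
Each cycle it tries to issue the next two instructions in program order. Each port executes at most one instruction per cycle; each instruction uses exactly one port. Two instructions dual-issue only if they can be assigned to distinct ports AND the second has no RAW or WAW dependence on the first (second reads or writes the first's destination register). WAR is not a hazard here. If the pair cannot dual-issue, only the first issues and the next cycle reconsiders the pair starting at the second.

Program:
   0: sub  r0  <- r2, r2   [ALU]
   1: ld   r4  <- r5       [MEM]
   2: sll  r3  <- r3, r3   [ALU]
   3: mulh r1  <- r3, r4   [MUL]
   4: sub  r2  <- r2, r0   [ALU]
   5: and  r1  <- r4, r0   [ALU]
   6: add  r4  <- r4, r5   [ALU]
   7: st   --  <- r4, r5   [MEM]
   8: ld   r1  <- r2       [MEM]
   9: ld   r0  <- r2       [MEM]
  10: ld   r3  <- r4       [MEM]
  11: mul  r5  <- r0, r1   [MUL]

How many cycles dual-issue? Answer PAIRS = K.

PAIRS = 4

0. sub.ALU;ld.MEM @i0&i1  | dual
1. sll.ALU @i2  | RAW r3
2. mulh.MUL;sub.ALU @i3&i4  | dual
3. and.ALU;add.ALU @i5&i6  | dual
4. st.MEM @i7  | no-port MEM/MEM
5. ld.MEM @i8  | no-port MEM/MEM
6. ld.MEM @i9  | no-port MEM/MEM
7. ld.MEM;mul.MUL @i10&i11  | dual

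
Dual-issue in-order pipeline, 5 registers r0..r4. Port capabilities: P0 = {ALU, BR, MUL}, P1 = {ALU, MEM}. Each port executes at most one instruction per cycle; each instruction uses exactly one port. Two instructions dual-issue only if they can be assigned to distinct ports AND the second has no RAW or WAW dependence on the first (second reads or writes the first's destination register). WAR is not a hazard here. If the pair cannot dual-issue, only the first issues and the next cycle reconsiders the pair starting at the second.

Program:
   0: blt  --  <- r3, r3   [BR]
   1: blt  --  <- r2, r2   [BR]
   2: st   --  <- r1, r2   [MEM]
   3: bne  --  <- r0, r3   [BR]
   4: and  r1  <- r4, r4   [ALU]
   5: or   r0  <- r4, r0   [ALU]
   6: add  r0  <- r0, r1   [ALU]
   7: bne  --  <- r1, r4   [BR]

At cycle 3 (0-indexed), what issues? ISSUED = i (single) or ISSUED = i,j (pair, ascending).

ISSUED = 5

c0: i0 blt.BR  no-port BR/BR
c1: i1&i2 blt.BR;st.MEM  pair
c2: i3&i4 bne.BR;and.ALU  pair
c3: i5 or.ALU  RAW+WAW r0
c4: i6&i7 add.ALU;bne.BR  pair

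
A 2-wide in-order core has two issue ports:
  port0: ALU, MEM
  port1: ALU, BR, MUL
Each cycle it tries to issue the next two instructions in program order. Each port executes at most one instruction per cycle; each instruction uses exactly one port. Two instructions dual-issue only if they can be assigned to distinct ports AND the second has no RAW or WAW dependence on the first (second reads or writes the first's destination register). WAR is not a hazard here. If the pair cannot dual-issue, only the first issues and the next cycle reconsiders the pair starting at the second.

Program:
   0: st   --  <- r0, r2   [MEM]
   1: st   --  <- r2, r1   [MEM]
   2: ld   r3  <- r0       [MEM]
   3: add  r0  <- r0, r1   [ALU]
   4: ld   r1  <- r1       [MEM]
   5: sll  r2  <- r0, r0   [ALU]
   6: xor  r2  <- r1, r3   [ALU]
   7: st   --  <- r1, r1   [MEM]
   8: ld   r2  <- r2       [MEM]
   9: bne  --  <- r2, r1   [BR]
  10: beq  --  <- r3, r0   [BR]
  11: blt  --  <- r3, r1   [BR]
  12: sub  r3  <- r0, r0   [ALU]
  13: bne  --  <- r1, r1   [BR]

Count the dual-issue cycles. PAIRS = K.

PAIRS = 4

c0: i0 st  no-port MEM/MEM
c1: i1 st  no-port MEM/MEM
c2: i2/i3 ld/add  pair
c3: i4/i5 ld/sll  pair
c4: i6/i7 xor/st  pair
c5: i8 ld  RAW r2
c6: i9 bne  no-port BR/BR
c7: i10 beq  no-port BR/BR
c8: i11/i12 blt/sub  pair
c9: i13 bne  tail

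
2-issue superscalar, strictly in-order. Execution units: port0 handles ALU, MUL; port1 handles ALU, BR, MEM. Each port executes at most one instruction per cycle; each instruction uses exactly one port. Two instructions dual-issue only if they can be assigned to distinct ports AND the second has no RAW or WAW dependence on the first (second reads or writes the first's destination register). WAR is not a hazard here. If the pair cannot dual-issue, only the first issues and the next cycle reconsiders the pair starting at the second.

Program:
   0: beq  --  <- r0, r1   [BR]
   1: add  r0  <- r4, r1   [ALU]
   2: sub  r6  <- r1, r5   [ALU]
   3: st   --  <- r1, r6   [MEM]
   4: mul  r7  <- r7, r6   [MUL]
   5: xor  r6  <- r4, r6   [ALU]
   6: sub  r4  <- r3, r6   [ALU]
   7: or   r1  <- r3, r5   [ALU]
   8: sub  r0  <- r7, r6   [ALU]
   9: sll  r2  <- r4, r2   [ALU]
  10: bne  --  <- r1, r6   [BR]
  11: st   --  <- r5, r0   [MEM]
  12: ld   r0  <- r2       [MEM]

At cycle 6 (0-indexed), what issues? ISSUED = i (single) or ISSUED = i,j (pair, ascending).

ISSUED = 10

#0 head=0: beq+add i0,i1 dual
#1 head=2: sub i2 RAW r6
#2 head=3: st+mul i3,i4 dual
#3 head=5: xor i5 RAW r6
#4 head=6: sub+or i6,i7 dual
#5 head=8: sub+sll i8,i9 dual
#6 head=10: bne i10 no-port BR/MEM
#7 head=11: st i11 no-port MEM/MEM
#8 head=12: ld i12 tail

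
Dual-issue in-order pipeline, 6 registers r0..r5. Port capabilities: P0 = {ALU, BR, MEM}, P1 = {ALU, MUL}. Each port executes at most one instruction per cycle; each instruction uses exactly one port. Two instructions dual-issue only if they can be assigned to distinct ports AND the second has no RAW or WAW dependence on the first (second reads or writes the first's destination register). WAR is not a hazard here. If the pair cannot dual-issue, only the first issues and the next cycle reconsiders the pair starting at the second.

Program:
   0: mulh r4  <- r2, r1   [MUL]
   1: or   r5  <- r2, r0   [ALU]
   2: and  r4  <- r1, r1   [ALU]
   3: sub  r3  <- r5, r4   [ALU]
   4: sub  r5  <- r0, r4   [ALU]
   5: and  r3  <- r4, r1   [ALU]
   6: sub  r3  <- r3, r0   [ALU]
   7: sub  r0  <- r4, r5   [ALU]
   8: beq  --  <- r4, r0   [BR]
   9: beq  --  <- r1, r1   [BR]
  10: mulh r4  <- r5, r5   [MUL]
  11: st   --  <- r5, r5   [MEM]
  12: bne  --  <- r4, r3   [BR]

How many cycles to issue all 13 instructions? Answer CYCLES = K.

CYCLES = 9

c0: i0+i1 mulh.MUL+or.ALU  2-wide
c1: i2 and.ALU  RAW r4
c2: i3+i4 sub.ALU+sub.ALU  2-wide
c3: i5 and.ALU  RAW+WAW r3
c4: i6+i7 sub.ALU+sub.ALU  2-wide
c5: i8 beq.BR  no-port BR/BR
c6: i9+i10 beq.BR+mulh.MUL  2-wide
c7: i11 st.MEM  no-port MEM/BR
c8: i12 bne.BR  tail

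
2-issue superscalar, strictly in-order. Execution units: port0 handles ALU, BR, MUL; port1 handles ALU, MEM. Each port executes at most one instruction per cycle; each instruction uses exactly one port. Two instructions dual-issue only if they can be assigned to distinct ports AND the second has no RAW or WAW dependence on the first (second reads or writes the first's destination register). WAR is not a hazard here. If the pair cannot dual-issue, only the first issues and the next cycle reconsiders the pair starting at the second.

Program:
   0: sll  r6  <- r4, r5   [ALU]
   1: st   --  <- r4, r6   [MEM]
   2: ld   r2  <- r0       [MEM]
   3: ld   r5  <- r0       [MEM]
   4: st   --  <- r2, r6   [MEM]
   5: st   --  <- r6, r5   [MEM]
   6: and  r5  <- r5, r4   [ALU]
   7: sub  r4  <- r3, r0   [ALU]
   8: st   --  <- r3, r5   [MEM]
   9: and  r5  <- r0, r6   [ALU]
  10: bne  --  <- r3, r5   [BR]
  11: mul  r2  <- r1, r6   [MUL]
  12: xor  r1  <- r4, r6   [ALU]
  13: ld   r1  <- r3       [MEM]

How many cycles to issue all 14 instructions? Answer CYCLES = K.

CYCLES = 11

#0 head=0: sll i0 RAW r6
#1 head=1: st i1 no-port MEM/MEM
#2 head=2: ld i2 no-port MEM/MEM
#3 head=3: ld i3 no-port MEM/MEM
#4 head=4: st i4 no-port MEM/MEM
#5 head=5: st+and i5/i6 2-wide
#6 head=7: sub+st i7/i8 2-wide
#7 head=9: and i9 RAW r5
#8 head=10: bne i10 no-port BR/MUL
#9 head=11: mul+xor i11/i12 2-wide
#10 head=13: ld i13 tail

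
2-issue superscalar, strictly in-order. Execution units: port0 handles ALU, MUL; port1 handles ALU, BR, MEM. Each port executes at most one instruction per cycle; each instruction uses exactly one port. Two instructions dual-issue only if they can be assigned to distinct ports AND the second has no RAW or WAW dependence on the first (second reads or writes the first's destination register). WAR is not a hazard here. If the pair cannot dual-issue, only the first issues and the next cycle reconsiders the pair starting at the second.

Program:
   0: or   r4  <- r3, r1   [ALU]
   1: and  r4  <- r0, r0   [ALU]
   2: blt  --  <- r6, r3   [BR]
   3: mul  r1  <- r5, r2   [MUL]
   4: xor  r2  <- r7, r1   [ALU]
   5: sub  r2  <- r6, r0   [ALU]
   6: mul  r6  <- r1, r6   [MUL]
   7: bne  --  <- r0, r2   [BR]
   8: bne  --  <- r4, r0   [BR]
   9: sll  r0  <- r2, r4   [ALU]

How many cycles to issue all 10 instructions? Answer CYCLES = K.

#0 head=0: or.ALU i0 WAW r4
#1 head=1: and.ALU+blt.BR i1,i2 dual
#2 head=3: mul.MUL i3 RAW r1
#3 head=4: xor.ALU i4 WAW r2
#4 head=5: sub.ALU+mul.MUL i5,i6 dual
#5 head=7: bne.BR i7 no-port BR/BR
#6 head=8: bne.BR+sll.ALU i8,i9 dual

CYCLES = 7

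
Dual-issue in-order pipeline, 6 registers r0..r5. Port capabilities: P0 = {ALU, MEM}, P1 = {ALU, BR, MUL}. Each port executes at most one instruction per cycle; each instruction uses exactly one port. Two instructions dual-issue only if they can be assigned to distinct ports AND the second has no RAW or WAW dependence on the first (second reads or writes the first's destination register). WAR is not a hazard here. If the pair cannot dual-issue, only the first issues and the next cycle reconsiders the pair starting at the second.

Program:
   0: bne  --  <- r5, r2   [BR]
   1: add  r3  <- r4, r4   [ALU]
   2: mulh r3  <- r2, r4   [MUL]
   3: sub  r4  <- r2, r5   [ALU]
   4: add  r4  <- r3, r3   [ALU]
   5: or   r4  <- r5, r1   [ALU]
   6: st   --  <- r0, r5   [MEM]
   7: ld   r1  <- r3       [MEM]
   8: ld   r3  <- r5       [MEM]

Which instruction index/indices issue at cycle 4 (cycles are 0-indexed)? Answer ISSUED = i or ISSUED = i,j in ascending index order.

ISSUED = 7

0. bne add @i0/i1  | pair
1. mulh sub @i2/i3  | pair
2. add @i4  | WAW r4
3. or st @i5/i6  | pair
4. ld @i7  | no-port MEM/MEM
5. ld @i8  | tail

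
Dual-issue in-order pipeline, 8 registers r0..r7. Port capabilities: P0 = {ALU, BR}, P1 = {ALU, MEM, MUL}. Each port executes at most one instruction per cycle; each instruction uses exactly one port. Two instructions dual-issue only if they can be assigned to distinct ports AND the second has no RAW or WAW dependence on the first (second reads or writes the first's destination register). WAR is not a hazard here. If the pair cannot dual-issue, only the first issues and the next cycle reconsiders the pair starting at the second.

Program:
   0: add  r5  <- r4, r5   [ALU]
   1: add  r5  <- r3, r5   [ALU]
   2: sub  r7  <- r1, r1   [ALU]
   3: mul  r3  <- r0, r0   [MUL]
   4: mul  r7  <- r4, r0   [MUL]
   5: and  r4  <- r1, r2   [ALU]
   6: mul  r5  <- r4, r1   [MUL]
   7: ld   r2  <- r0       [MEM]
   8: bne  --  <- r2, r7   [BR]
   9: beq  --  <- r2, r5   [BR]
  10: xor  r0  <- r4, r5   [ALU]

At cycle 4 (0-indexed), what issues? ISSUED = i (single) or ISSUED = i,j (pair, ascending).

0. add.ALU @i0  | RAW+WAW r5
1. add.ALU+sub.ALU @i1,i2  | dual
2. mul.MUL @i3  | no-port MUL/MUL
3. mul.MUL+and.ALU @i4,i5  | dual
4. mul.MUL @i6  | no-port MUL/MEM
5. ld.MEM @i7  | RAW r2
6. bne.BR @i8  | no-port BR/BR
7. beq.BR+xor.ALU @i9,i10  | dual

ISSUED = 6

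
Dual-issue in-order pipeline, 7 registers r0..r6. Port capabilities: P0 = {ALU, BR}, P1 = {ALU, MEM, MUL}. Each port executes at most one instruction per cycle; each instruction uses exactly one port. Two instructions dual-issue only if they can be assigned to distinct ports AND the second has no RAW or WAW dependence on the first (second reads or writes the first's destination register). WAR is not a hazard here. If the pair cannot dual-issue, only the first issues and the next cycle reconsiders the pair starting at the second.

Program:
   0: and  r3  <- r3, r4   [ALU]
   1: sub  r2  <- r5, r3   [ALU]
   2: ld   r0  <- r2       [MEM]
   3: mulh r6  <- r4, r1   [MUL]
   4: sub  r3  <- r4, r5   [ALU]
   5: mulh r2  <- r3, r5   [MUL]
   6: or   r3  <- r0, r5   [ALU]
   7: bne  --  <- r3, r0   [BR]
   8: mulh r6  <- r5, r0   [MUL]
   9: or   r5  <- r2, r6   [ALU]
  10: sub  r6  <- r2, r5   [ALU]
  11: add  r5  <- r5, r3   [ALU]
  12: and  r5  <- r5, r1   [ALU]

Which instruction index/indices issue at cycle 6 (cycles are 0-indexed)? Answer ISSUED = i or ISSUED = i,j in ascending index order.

ISSUED = 9

#0 head=0: and i0 RAW r3
#1 head=1: sub i1 RAW r2
#2 head=2: ld i2 no-port MEM/MUL
#3 head=3: mulh+sub i3/i4 dual
#4 head=5: mulh+or i5/i6 dual
#5 head=7: bne+mulh i7/i8 dual
#6 head=9: or i9 RAW r5
#7 head=10: sub+add i10/i11 dual
#8 head=12: and i12 tail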